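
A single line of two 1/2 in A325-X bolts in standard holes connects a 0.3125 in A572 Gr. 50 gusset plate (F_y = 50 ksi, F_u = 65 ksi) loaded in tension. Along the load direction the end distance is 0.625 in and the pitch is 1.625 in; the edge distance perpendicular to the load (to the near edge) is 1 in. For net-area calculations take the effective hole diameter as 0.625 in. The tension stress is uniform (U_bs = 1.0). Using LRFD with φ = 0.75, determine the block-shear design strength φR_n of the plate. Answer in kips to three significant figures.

Shear plane L_v = 0.625 + 1·1.625 = 2.25 in; A_gv = 2.25 × 0.3125 = 0.7031 in².
A_nv = (2.25 − 1.5·0.625) × 0.3125 = 0.4102 in².
A_nt = (1 − 0.5·0.625) × 0.3125 = 0.2148 in².
0.6 F_u A_nv = 16 kips; 0.6 F_y A_gv = 21.09 kips → shear rupture governs the shear term.
R_n = 16 + 1.0 × 65 × 0.2148 = 29.96 kips.
Design strength φR_n = 0.75 × 29.96 = 22.5 kips.

22.5 kips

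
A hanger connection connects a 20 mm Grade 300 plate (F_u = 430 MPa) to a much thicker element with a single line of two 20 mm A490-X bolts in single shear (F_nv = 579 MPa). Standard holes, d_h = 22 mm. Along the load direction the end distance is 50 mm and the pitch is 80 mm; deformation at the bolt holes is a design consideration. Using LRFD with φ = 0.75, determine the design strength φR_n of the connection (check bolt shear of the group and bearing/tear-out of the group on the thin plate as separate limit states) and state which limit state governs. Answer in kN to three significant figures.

273 kN (bolt shear governs)

Bolt shear: A_b = π·20²/4 = 314.2 mm²; R_n = 579 × 314.2 × 2 × 1 / 1000 = 363.8 kN → 0.75 × 363.8 = 273 kN.
Bearing (1.2 l_c t F_u ≤ 2.4 d t F_u): upper limit = 2.4·20·20·430 / 1000 = 412.8 kN.
  Edge l_c = 50 − 22/2 = 39 → r_n = 402.5 kN; interior l_c = 80 − 22 = 58 → r_n = 412.8 kN.
  R_n,bearing = 1·402.5 + 1·412.8 = 815.3 kN → 0.75 × 815.3 = 611 kN.
Bolt shear governs: 273 kN.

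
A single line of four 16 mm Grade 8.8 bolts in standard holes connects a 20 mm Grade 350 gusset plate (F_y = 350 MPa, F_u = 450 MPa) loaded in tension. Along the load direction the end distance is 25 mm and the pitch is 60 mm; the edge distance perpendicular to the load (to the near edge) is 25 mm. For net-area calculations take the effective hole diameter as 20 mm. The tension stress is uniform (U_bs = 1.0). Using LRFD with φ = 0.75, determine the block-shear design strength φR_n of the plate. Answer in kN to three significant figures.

Shear plane L_v = 25 + 3·60 = 205 mm; A_gv = 205 × 20 = 4100 mm².
A_nv = (205 − 3.5·20) × 20 = 2700 mm².
A_nt = (25 − 0.5·20) × 20 = 300 mm².
0.6 F_u A_nv = 729 kN; 0.6 F_y A_gv = 861 kN → shear rupture governs the shear term.
R_n = 729 + 1.0 × 450 × 300 / 1000 = 864 kN.
Design strength φR_n = 0.75 × 864 = 648 kN.

648 kN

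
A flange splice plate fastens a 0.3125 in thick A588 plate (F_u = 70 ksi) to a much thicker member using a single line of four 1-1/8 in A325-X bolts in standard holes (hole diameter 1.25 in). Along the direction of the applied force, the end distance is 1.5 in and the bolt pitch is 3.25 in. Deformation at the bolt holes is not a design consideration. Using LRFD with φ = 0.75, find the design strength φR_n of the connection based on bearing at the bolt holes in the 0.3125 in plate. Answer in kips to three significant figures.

169 kips

Per bolt r_n = 1.5 l_c t F_u ≤ 3.0 d t F_u; upper limit = 3.0 × 1.125 × 0.3125 × 70 = 73.83 kips.
Edge bolt: l_c = 1.5 − 1.25/2 = 0.875 in → 1.5 × 0.875 × 0.3125 × 70 = 28.71 → r_n = 28.71 kips.
Interior bolts: l_c = 3.25 − 1.25 = 2 in → 1.5 × 2 × 0.3125 × 70 = 65.62 → r_n = 65.62 kips.
R_n = 1 × 28.71 + 3 × 65.62 = 225.6 kips.
Design strength φR_n = 0.75 × 225.6 = 169 kips.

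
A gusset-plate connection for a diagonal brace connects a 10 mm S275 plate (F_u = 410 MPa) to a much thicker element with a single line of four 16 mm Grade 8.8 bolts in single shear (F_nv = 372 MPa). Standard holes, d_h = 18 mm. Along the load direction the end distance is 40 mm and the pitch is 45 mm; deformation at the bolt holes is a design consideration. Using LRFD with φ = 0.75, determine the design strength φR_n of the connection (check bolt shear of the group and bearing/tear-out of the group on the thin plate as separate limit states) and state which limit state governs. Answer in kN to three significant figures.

Bolt shear: A_b = π·16²/4 = 201.1 mm²; R_n = 372 × 201.1 × 4 × 1 / 1000 = 299.2 kN → 0.75 × 299.2 = 224 kN.
Bearing (1.2 l_c t F_u ≤ 2.4 d t F_u): upper limit = 2.4·16·10·410 / 1000 = 157.4 kN.
  Edge l_c = 40 − 18/2 = 31 → r_n = 152.5 kN; interior l_c = 45 − 18 = 27 → r_n = 132.8 kN.
  R_n,bearing = 1·152.5 + 3·132.8 = 551 kN → 0.75 × 551 = 413 kN.
Bolt shear governs: 224 kN.

224 kN (bolt shear governs)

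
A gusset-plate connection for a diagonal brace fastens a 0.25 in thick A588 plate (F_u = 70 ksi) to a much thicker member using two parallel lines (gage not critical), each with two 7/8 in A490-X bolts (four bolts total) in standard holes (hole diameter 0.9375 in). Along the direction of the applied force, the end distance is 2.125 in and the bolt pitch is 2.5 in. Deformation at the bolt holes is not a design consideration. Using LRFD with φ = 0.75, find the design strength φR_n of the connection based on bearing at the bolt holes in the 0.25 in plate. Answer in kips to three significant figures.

Per bolt r_n = 1.5 l_c t F_u ≤ 3.0 d t F_u; upper limit = 3.0 × 0.875 × 0.25 × 70 = 45.94 kips.
Edge bolt: l_c = 2.125 − 0.9375/2 = 1.656 in → 1.5 × 1.656 × 0.25 × 70 = 43.48 → r_n = 43.48 kips.
Interior bolts: l_c = 2.5 − 0.9375 = 1.562 in → 1.5 × 1.562 × 0.25 × 70 = 41.02 → r_n = 41.02 kips.
R_n = 2 × 43.48 + 2 × 41.02 = 169 kips.
Design strength φR_n = 0.75 × 169 = 127 kips.

127 kips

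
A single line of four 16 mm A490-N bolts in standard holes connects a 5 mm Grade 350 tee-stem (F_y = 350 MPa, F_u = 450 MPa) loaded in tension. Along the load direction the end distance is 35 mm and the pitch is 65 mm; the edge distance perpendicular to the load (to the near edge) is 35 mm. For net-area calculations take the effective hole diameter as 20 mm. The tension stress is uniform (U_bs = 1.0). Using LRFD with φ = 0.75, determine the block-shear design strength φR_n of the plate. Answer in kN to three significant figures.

204 kN

Shear plane L_v = 35 + 3·65 = 230 mm; A_gv = 230 × 5 = 1150 mm².
A_nv = (230 − 3.5·20) × 5 = 800 mm².
A_nt = (35 − 0.5·20) × 5 = 125 mm².
0.6 F_u A_nv = 216 kN; 0.6 F_y A_gv = 241.5 kN → shear rupture governs the shear term.
R_n = 216 + 1.0 × 450 × 125 / 1000 = 272.2 kN.
Design strength φR_n = 0.75 × 272.2 = 204 kN.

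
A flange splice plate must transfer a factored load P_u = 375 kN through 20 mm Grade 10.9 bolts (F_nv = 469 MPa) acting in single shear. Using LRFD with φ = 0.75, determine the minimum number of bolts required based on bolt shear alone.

4 bolts

A_b = π·20²/4 = 314.2 mm².
Per-bolt design strength φR_n = 0.75 × 469 × 314.2 × 1 / 1000 = 110.5 kN.
n ≥ 375 / 110.5 = 3.393 → use 4 bolts.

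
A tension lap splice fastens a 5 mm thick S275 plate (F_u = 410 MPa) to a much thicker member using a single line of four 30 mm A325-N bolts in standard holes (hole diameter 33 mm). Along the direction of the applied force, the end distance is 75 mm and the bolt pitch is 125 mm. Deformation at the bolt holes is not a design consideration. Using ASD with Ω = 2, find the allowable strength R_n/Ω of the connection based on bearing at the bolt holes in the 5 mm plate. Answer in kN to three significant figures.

Per bolt r_n = 1.5 l_c t F_u ≤ 3.0 d t F_u; upper limit = 3.0 × 30 × 5 × 410 / 1000 = 184.5 kN.
Edge bolt: l_c = 75 − 33/2 = 58.5 mm → 1.5 × 58.5 × 5 × 410 / 1000 = 179.9 → r_n = 179.9 kN.
Interior bolts: l_c = 125 − 33 = 92 mm → 1.5 × 92 × 5 × 410 / 1000 = 282.9 → r_n = 184.5 kN.
R_n = 1 × 179.9 + 3 × 184.5 = 733.4 kN.
Allowable strength R_n/Ω = 733.4 / 2 = 367 kN.

367 kN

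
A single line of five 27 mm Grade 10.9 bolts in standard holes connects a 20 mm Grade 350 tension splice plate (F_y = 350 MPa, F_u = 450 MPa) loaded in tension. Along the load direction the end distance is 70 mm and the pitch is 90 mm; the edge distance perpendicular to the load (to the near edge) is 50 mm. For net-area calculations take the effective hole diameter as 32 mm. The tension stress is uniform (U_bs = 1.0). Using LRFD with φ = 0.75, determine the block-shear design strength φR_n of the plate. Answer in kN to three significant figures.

1390 kN

Shear plane L_v = 70 + 4·90 = 430 mm; A_gv = 430 × 20 = 8600 mm².
A_nv = (430 − 4.5·32) × 20 = 5720 mm².
A_nt = (50 − 0.5·32) × 20 = 680 mm².
0.6 F_u A_nv = 1544 kN; 0.6 F_y A_gv = 1806 kN → shear rupture governs the shear term.
R_n = 1544 + 1.0 × 450 × 680 / 1000 = 1850 kN.
Design strength φR_n = 0.75 × 1850 = 1390 kN.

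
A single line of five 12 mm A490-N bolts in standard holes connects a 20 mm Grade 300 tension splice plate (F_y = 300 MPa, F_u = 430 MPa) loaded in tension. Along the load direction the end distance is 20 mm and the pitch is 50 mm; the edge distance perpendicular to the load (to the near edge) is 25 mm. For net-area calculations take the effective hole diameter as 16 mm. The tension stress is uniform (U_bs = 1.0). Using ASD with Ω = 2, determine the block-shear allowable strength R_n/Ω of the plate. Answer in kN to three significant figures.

Shear plane L_v = 20 + 4·50 = 220 mm; A_gv = 220 × 20 = 4400 mm².
A_nv = (220 − 4.5·16) × 20 = 2960 mm².
A_nt = (25 − 0.5·16) × 20 = 340 mm².
0.6 F_u A_nv = 763.7 kN; 0.6 F_y A_gv = 792 kN → shear rupture governs the shear term.
R_n = 763.7 + 1.0 × 430 × 340 / 1000 = 909.9 kN.
Allowable strength R_n/Ω = 909.9 / 2 = 455 kN.

455 kN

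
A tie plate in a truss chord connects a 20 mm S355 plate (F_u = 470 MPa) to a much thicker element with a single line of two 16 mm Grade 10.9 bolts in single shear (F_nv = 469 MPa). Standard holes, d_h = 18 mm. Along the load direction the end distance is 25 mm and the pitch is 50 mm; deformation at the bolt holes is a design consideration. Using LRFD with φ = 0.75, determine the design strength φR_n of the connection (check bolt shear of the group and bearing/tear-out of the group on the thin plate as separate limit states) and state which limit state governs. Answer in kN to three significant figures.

Bolt shear: A_b = π·16²/4 = 201.1 mm²; R_n = 469 × 201.1 × 2 × 1 / 1000 = 188.6 kN → 0.75 × 188.6 = 141 kN.
Bearing (1.2 l_c t F_u ≤ 2.4 d t F_u): upper limit = 2.4·16·20·470 / 1000 = 361 kN.
  Edge l_c = 25 − 18/2 = 16 → r_n = 180.5 kN; interior l_c = 50 − 18 = 32 → r_n = 361 kN.
  R_n,bearing = 1·180.5 + 1·361 = 541.4 kN → 0.75 × 541.4 = 406 kN.
Bolt shear governs: 141 kN.

141 kN (bolt shear governs)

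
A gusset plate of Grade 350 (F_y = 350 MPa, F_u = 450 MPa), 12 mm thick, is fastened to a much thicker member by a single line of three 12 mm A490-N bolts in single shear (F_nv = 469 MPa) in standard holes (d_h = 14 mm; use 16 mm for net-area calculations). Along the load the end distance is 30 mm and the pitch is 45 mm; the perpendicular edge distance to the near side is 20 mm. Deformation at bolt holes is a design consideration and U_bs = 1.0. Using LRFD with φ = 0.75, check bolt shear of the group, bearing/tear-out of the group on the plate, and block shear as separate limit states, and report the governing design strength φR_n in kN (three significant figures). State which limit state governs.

Bolt shear: A_b = π·12²/4 = 113.1 mm²; R_n = 469 × 113.1 × 3 × 1 / 1000 = 159.1 kN → 0.75 × 159.1 = 119 kN.
Bearing: edge l_c = 23, r_n = 149 kN; interior l_c = 31, r_n = 155.5 kN; R_n = 149 + 2·155.5 = 460.1 kN → 345 kN.
Block shear: A_gv = 1440, A_nv = 960, A_nt = 144 mm²; R_n = min(0.6F_uA_nv, 0.6F_yA_gv) + U_bs·F_u·A_nt = 324 kN → 243 kN.
Bolt shear governs: 119 kN.

119 kN (bolt shear governs)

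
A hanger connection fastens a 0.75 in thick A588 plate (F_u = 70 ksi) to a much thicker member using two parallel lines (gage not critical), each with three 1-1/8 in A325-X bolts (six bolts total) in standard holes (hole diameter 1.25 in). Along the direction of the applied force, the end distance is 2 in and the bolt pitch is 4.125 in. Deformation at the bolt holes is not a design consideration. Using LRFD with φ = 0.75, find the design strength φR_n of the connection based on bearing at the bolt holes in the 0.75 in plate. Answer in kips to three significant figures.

694 kips

Per bolt r_n = 1.5 l_c t F_u ≤ 3.0 d t F_u; upper limit = 3.0 × 1.125 × 0.75 × 70 = 177.2 kips.
Edge bolt: l_c = 2 − 1.25/2 = 1.375 in → 1.5 × 1.375 × 0.75 × 70 = 108.3 → r_n = 108.3 kips.
Interior bolts: l_c = 4.125 − 1.25 = 2.875 in → 1.5 × 2.875 × 0.75 × 70 = 226.4 → r_n = 177.2 kips.
R_n = 2 × 108.3 + 4 × 177.2 = 925.3 kips.
Design strength φR_n = 0.75 × 925.3 = 694 kips.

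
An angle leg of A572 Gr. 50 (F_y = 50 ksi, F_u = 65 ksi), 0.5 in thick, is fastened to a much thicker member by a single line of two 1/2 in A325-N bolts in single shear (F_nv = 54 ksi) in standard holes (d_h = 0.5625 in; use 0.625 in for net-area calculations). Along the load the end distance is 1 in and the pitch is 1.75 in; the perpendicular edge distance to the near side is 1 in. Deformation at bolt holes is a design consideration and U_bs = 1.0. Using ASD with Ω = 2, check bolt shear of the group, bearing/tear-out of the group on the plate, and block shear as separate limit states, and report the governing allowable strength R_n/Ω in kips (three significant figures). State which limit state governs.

Bolt shear: A_b = π·0.5²/4 = 0.1963 in²; R_n = 54 × 0.1963 × 2 × 1 = 21.21 kips → 21.21 / 2 = 10.6 kips.
Bearing: edge l_c = 0.7188, r_n = 28.03 kips; interior l_c = 1.188, r_n = 39 kips; R_n = 28.03 + 1·39 = 67.03 kips → 33.5 kips.
Block shear: A_gv = 1.375, A_nv = 0.9062, A_nt = 0.3438 in²; R_n = min(0.6F_uA_nv, 0.6F_yA_gv) + U_bs·F_u·A_nt = 57.69 kips → 28.8 kips.
Bolt shear governs: 10.6 kips.

10.6 kips (bolt shear governs)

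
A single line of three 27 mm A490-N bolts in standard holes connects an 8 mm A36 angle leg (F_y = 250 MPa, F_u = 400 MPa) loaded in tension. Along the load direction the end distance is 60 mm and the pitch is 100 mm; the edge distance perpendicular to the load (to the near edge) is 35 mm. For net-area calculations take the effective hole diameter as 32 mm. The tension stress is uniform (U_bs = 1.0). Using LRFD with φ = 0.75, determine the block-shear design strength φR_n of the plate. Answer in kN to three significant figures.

Shear plane L_v = 60 + 2·100 = 260 mm; A_gv = 260 × 8 = 2080 mm².
A_nv = (260 − 2.5·32) × 8 = 1440 mm².
A_nt = (35 − 0.5·32) × 8 = 152 mm².
0.6 F_u A_nv = 345.6 kN; 0.6 F_y A_gv = 312 kN → shear yielding governs the shear term.
R_n = 312 + 1.0 × 400 × 152 / 1000 = 372.8 kN.
Design strength φR_n = 0.75 × 372.8 = 280 kN.

280 kN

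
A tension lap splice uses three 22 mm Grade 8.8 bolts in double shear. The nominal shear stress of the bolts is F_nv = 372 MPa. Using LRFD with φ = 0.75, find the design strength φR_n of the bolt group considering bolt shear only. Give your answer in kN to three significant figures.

636 kN

A_b = π × 22² / 4 = 380.1 mm².
R_n = F_nv · A_b · n · n_s = 372 × 380.1 × 3 × 2 / 1000 = 848.5 kN.
Design strength φR_n = 0.75 × 848.5 = 636 kN.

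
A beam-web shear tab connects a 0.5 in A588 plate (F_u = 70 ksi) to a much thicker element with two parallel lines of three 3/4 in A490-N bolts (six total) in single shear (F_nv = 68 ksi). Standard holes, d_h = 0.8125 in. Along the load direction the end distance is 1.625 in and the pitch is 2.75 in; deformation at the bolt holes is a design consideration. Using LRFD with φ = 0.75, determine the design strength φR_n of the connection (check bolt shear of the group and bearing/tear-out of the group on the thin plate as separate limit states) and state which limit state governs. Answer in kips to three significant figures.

Bolt shear: A_b = π·0.75²/4 = 0.4418 in²; R_n = 68 × 0.4418 × 6 × 1 = 180.2 kips → 0.75 × 180.2 = 135 kips.
Bearing (1.2 l_c t F_u ≤ 2.4 d t F_u): upper limit = 2.4·0.75·0.5·70 = 63 kips.
  Edge l_c = 1.625 − 0.8125/2 = 1.219 → r_n = 51.19 kips; interior l_c = 2.75 − 0.8125 = 1.938 → r_n = 63 kips.
  R_n,bearing = 2·51.19 + 4·63 = 354.4 kips → 0.75 × 354.4 = 266 kips.
Bolt shear governs: 135 kips.

135 kips (bolt shear governs)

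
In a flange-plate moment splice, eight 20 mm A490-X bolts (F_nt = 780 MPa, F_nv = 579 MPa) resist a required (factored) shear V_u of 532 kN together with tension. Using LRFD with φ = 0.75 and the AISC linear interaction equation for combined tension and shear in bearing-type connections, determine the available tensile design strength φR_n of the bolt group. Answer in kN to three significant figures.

A_b = π·20²/4 = 314.2 mm²; f_rv = 532 × 1000 / (8 × 314.2) = 211.7 MPa.
F'_nt = 1.3 F_nt − (F_nt / φF_nv) f_rv = 1.3·780 − (780/(0.75·579))·211.7 = 633.8 MPa, capped at F_nt → F'_nt = 633.8 MPa.
R_n = F'_nt · A_b · n = 633.8 × 314.2 × 8 / 1000 = 1593 kN.
Design strength φR_n = 0.75 × 1593 = 1190 kN.

1190 kN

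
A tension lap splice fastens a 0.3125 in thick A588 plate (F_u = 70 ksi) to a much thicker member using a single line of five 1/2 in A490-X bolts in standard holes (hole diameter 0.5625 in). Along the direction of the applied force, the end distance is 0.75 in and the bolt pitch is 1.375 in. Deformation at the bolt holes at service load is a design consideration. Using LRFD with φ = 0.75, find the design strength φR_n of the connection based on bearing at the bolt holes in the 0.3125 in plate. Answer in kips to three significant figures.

Per bolt r_n = 1.2 l_c t F_u ≤ 2.4 d t F_u; upper limit = 2.4 × 0.5 × 0.3125 × 70 = 26.25 kips.
Edge bolt: l_c = 0.75 − 0.5625/2 = 0.4688 in → 1.2 × 0.4688 × 0.3125 × 70 = 12.3 → r_n = 12.3 kips.
Interior bolts: l_c = 1.375 − 0.5625 = 0.8125 in → 1.2 × 0.8125 × 0.3125 × 70 = 21.33 → r_n = 21.33 kips.
R_n = 1 × 12.3 + 4 × 21.33 = 97.62 kips.
Design strength φR_n = 0.75 × 97.62 = 73.2 kips.

73.2 kips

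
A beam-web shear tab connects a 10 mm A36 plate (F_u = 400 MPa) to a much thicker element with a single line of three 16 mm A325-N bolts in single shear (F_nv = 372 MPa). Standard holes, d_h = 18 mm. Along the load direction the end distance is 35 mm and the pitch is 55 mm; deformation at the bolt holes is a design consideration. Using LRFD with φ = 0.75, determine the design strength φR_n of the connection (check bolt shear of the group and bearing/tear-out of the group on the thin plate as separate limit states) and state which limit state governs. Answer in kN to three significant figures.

Bolt shear: A_b = π·16²/4 = 201.1 mm²; R_n = 372 × 201.1 × 3 × 1 / 1000 = 224.4 kN → 0.75 × 224.4 = 168 kN.
Bearing (1.2 l_c t F_u ≤ 2.4 d t F_u): upper limit = 2.4·16·10·400 / 1000 = 153.6 kN.
  Edge l_c = 35 − 18/2 = 26 → r_n = 124.8 kN; interior l_c = 55 − 18 = 37 → r_n = 153.6 kN.
  R_n,bearing = 1·124.8 + 2·153.6 = 432 kN → 0.75 × 432 = 324 kN.
Bolt shear governs: 168 kN.

168 kN (bolt shear governs)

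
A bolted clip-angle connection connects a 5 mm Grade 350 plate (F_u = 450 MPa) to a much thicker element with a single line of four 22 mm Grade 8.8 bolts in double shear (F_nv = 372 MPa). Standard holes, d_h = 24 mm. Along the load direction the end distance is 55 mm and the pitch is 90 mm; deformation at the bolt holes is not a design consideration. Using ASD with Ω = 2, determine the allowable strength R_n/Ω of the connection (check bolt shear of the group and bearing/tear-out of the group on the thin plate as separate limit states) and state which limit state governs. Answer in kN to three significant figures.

295 kN (bearing governs)

Bolt shear: A_b = π·22²/4 = 380.1 mm²; R_n = 372 × 380.1 × 4 × 2 / 1000 = 1131 kN → 1131 / 2 = 566 kN.
Bearing (1.5 l_c t F_u ≤ 3.0 d t F_u): upper limit = 3.0·22·5·450 / 1000 = 148.5 kN.
  Edge l_c = 55 − 24/2 = 43 → r_n = 145.1 kN; interior l_c = 90 − 24 = 66 → r_n = 148.5 kN.
  R_n,bearing = 1·145.1 + 3·148.5 = 590.6 kN → 590.6 / 2 = 295 kN.
Bearing governs: 295 kN.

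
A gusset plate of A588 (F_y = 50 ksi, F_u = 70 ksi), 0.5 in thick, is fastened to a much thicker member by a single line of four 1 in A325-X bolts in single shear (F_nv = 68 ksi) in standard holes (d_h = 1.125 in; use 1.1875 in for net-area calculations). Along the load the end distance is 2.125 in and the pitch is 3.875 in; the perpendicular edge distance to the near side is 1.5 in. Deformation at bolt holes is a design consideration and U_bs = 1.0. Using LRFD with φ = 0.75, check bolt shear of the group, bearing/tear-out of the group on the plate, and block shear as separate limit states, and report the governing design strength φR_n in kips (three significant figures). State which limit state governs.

Bolt shear: A_b = π·1²/4 = 0.7854 in²; R_n = 68 × 0.7854 × 4 × 1 = 213.6 kips → 0.75 × 213.6 = 160 kips.
Bearing: edge l_c = 1.562, r_n = 65.62 kips; interior l_c = 2.75, r_n = 84 kips; R_n = 65.62 + 3·84 = 317.6 kips → 238 kips.
Block shear: A_gv = 6.875, A_nv = 4.797, A_nt = 0.4531 in²; R_n = min(0.6F_uA_nv, 0.6F_yA_gv) + U_bs·F_u·A_nt = 233.2 kips → 175 kips.
Bolt shear governs: 160 kips.

160 kips (bolt shear governs)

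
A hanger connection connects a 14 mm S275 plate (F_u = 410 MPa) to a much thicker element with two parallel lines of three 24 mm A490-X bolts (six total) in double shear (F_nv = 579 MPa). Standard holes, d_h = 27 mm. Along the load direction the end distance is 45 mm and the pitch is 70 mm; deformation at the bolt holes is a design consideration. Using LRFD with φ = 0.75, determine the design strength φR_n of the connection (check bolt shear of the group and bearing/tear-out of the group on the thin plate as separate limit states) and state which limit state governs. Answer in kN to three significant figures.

1210 kN (bearing governs)

Bolt shear: A_b = π·24²/4 = 452.4 mm²; R_n = 579 × 452.4 × 6 × 2 / 1000 = 3143 kN → 0.75 × 3143 = 2360 kN.
Bearing (1.2 l_c t F_u ≤ 2.4 d t F_u): upper limit = 2.4·24·14·410 / 1000 = 330.6 kN.
  Edge l_c = 45 − 27/2 = 31.5 → r_n = 217 kN; interior l_c = 70 − 27 = 43 → r_n = 296.2 kN.
  R_n,bearing = 2·217 + 4·296.2 = 1619 kN → 0.75 × 1619 = 1210 kN.
Bearing governs: 1210 kN.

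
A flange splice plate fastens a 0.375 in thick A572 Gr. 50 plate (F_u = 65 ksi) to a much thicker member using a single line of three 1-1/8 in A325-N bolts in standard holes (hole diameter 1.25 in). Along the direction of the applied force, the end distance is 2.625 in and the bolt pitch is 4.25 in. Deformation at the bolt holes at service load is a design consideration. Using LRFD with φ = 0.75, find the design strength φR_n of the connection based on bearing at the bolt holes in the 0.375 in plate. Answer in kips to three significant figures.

143 kips

Per bolt r_n = 1.2 l_c t F_u ≤ 2.4 d t F_u; upper limit = 2.4 × 1.125 × 0.375 × 65 = 65.81 kips.
Edge bolt: l_c = 2.625 − 1.25/2 = 2 in → 1.2 × 2 × 0.375 × 65 = 58.5 → r_n = 58.5 kips.
Interior bolts: l_c = 4.25 − 1.25 = 3 in → 1.2 × 3 × 0.375 × 65 = 87.75 → r_n = 65.81 kips.
R_n = 1 × 58.5 + 2 × 65.81 = 190.1 kips.
Design strength φR_n = 0.75 × 190.1 = 143 kips.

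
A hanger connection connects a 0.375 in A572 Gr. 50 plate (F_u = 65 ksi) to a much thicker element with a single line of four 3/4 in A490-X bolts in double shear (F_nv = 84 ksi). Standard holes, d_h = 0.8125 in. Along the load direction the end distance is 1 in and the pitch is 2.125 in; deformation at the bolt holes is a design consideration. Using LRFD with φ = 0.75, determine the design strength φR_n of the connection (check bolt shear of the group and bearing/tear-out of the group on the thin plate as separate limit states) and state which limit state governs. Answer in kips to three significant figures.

Bolt shear: A_b = π·0.75²/4 = 0.4418 in²; R_n = 84 × 0.4418 × 4 × 2 = 296.9 kips → 0.75 × 296.9 = 223 kips.
Bearing (1.2 l_c t F_u ≤ 2.4 d t F_u): upper limit = 2.4·0.75·0.375·65 = 43.87 kips.
  Edge l_c = 1 − 0.8125/2 = 0.5938 → r_n = 17.37 kips; interior l_c = 2.125 − 0.8125 = 1.312 → r_n = 38.39 kips.
  R_n,bearing = 1·17.37 + 3·38.39 = 132.5 kips → 0.75 × 132.5 = 99.4 kips.
Bearing governs: 99.4 kips.

99.4 kips (bearing governs)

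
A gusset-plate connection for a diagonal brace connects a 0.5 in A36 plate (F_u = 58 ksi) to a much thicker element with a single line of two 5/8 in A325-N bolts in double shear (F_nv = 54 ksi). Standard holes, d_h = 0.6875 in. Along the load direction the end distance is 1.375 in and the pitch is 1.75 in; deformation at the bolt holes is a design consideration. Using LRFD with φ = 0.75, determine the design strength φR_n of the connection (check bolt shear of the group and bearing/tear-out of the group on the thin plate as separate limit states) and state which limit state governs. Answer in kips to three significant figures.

Bolt shear: A_b = π·0.625²/4 = 0.3068 in²; R_n = 54 × 0.3068 × 2 × 2 = 66.27 kips → 0.75 × 66.27 = 49.7 kips.
Bearing (1.2 l_c t F_u ≤ 2.4 d t F_u): upper limit = 2.4·0.625·0.5·58 = 43.5 kips.
  Edge l_c = 1.375 − 0.6875/2 = 1.031 → r_n = 35.89 kips; interior l_c = 1.75 − 0.6875 = 1.062 → r_n = 36.97 kips.
  R_n,bearing = 1·35.89 + 1·36.97 = 72.86 kips → 0.75 × 72.86 = 54.6 kips.
Bolt shear governs: 49.7 kips.

49.7 kips (bolt shear governs)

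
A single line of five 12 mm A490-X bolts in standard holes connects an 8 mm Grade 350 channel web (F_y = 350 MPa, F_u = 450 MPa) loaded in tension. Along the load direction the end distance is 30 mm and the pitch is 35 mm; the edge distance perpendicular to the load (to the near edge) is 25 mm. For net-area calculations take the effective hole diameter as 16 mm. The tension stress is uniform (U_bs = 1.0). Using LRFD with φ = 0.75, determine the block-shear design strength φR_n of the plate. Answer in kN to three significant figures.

205 kN

Shear plane L_v = 30 + 4·35 = 170 mm; A_gv = 170 × 8 = 1360 mm².
A_nv = (170 − 4.5·16) × 8 = 784 mm².
A_nt = (25 − 0.5·16) × 8 = 136 mm².
0.6 F_u A_nv = 211.7 kN; 0.6 F_y A_gv = 285.6 kN → shear rupture governs the shear term.
R_n = 211.7 + 1.0 × 450 × 136 / 1000 = 272.9 kN.
Design strength φR_n = 0.75 × 272.9 = 205 kN.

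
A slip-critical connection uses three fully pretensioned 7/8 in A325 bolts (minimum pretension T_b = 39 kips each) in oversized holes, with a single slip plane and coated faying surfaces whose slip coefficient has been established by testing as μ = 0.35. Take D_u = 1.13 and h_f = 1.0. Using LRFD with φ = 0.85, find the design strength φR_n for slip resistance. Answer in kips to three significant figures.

R_n = μ · D_u · h_f · T_b · n_s · n_b = 0.35 × 1.13 × 1.0 × 39 × 1 × 3 = 46.27 kips.
Design strength φR_n = 0.85 × 46.27 = 39.3 kips.

39.3 kips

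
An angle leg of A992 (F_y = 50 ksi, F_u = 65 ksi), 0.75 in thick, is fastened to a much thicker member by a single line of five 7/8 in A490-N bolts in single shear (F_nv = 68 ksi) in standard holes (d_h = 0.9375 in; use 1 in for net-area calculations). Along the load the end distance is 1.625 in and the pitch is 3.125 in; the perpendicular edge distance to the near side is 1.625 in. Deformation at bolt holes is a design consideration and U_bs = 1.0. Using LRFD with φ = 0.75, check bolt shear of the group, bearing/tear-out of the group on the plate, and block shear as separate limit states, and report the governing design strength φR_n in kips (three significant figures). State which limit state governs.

153 kips (bolt shear governs)

Bolt shear: A_b = π·0.875²/4 = 0.6013 in²; R_n = 68 × 0.6013 × 5 × 1 = 204.4 kips → 0.75 × 204.4 = 153 kips.
Bearing: edge l_c = 1.156, r_n = 67.64 kips; interior l_c = 2.188, r_n = 102.4 kips; R_n = 67.64 + 4·102.4 = 477.1 kips → 358 kips.
Block shear: A_gv = 10.59, A_nv = 7.219, A_nt = 0.8438 in²; R_n = min(0.6F_uA_nv, 0.6F_yA_gv) + U_bs·F_u·A_nt = 336.4 kips → 252 kips.
Bolt shear governs: 153 kips.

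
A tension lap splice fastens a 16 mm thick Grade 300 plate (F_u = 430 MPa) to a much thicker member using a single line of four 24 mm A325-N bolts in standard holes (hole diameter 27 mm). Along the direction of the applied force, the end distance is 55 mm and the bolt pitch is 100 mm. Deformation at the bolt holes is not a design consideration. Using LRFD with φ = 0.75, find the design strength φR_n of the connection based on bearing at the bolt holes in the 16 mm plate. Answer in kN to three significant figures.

Per bolt r_n = 1.5 l_c t F_u ≤ 3.0 d t F_u; upper limit = 3.0 × 24 × 16 × 430 / 1000 = 495.4 kN.
Edge bolt: l_c = 55 − 27/2 = 41.5 mm → 1.5 × 41.5 × 16 × 430 / 1000 = 428.3 → r_n = 428.3 kN.
Interior bolts: l_c = 100 − 27 = 73 mm → 1.5 × 73 × 16 × 430 / 1000 = 753.4 → r_n = 495.4 kN.
R_n = 1 × 428.3 + 3 × 495.4 = 1914 kN.
Design strength φR_n = 0.75 × 1914 = 1440 kN.

1440 kN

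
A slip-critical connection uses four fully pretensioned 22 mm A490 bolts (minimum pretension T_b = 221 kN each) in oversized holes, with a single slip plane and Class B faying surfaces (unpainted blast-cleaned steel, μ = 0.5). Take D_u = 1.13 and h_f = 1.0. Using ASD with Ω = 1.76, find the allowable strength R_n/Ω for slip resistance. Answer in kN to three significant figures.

R_n = μ · D_u · h_f · T_b · n_s · n_b = 0.5 × 1.13 × 1.0 × 221 × 1 × 4 = 499.5 kN.
Allowable strength R_n/Ω = 499.5 / 1.76 = 284 kN.

284 kN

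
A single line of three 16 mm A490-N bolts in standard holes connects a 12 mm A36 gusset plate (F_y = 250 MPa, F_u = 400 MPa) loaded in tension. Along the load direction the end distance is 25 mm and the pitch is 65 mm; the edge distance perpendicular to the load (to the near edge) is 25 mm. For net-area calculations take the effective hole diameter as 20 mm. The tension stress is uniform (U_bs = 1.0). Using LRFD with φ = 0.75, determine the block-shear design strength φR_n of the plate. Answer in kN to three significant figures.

Shear plane L_v = 25 + 2·65 = 155 mm; A_gv = 155 × 12 = 1860 mm².
A_nv = (155 − 2.5·20) × 12 = 1260 mm².
A_nt = (25 − 0.5·20) × 12 = 180 mm².
0.6 F_u A_nv = 302.4 kN; 0.6 F_y A_gv = 279 kN → shear yielding governs the shear term.
R_n = 279 + 1.0 × 400 × 180 / 1000 = 351 kN.
Design strength φR_n = 0.75 × 351 = 263 kN.

263 kN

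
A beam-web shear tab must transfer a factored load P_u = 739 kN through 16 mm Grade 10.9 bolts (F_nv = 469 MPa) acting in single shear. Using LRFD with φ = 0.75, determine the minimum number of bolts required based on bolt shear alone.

A_b = π·16²/4 = 201.1 mm².
Per-bolt design strength φR_n = 0.75 × 469 × 201.1 × 1 / 1000 = 70.72 kN.
n ≥ 739 / 70.72 = 10.45 → use 11 bolts.

11 bolts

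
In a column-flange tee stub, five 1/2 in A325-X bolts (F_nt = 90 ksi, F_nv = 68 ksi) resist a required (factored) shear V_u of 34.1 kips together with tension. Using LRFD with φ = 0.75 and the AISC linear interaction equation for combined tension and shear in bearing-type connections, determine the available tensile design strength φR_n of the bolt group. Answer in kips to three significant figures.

41 kips

A_b = π·0.5²/4 = 0.1963 in²; f_rv = 34.1 / (5 × 0.1963) = 34.73 ksi.
F'_nt = 1.3 F_nt − (F_nt / φF_nv) f_rv = 1.3·90 − (90/(0.75·68))·34.73 = 55.7 ksi, capped at F_nt → F'_nt = 55.7 ksi.
R_n = F'_nt · A_b · n = 55.7 × 0.1963 × 5 = 54.69 kips.
Design strength φR_n = 0.75 × 54.69 = 41 kips.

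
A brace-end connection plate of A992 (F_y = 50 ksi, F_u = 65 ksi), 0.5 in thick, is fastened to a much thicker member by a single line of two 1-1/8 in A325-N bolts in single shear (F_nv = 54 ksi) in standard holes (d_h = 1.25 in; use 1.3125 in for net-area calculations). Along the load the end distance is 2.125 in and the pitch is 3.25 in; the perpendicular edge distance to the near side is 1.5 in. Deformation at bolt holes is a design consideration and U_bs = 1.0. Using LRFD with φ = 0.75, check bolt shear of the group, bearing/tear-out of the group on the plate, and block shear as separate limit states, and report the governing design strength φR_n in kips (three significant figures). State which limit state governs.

70.4 kips (block shear governs)

Bolt shear: A_b = π·1.125²/4 = 0.994 in²; R_n = 54 × 0.994 × 2 × 1 = 107.4 kips → 0.75 × 107.4 = 80.5 kips.
Bearing: edge l_c = 1.5, r_n = 58.5 kips; interior l_c = 2, r_n = 78 kips; R_n = 58.5 + 1·78 = 136.5 kips → 102 kips.
Block shear: A_gv = 2.688, A_nv = 1.703, A_nt = 0.4219 in²; R_n = min(0.6F_uA_nv, 0.6F_yA_gv) + U_bs·F_u·A_nt = 93.84 kips → 70.4 kips.
Block shear governs: 70.4 kips.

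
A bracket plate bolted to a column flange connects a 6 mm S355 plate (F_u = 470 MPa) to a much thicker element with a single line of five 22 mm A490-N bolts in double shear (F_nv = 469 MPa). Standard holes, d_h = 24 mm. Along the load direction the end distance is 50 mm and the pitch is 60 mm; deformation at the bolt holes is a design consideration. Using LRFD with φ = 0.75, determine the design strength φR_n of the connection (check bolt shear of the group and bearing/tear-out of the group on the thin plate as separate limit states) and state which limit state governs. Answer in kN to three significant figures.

Bolt shear: A_b = π·22²/4 = 380.1 mm²; R_n = 469 × 380.1 × 5 × 2 / 1000 = 1783 kN → 0.75 × 1783 = 1340 kN.
Bearing (1.2 l_c t F_u ≤ 2.4 d t F_u): upper limit = 2.4·22·6·470 / 1000 = 148.9 kN.
  Edge l_c = 50 − 24/2 = 38 → r_n = 128.6 kN; interior l_c = 60 − 24 = 36 → r_n = 121.8 kN.
  R_n,bearing = 1·128.6 + 4·121.8 = 615.9 kN → 0.75 × 615.9 = 462 kN.
Bearing governs: 462 kN.

462 kN (bearing governs)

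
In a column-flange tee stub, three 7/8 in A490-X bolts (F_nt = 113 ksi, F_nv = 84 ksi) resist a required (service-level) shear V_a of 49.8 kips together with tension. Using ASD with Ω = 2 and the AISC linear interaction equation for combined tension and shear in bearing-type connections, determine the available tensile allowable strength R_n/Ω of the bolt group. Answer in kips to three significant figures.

A_b = π·0.875²/4 = 0.6013 in²; f_rv = 49.8 / (3 × 0.6013) = 27.61 ksi.
F'_nt = 1.3 F_nt − (Ω F_nt / F_nv) f_rv = 1.3·113 − (2·113/84)·27.61 = 72.63 ksi, capped at F_nt → F'_nt = 72.63 ksi.
R_n = F'_nt · A_b · n = 72.63 × 0.6013 × 3 = 131 kips.
Allowable strength R_n/Ω = 131 / 2 = 65.5 kips.

65.5 kips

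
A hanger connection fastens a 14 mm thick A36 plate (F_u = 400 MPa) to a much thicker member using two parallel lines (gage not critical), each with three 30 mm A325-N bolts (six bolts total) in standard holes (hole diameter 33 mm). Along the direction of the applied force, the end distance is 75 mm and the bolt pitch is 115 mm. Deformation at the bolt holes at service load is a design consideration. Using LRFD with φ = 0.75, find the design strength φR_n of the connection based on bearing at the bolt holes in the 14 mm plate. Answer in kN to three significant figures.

Per bolt r_n = 1.2 l_c t F_u ≤ 2.4 d t F_u; upper limit = 2.4 × 30 × 14 × 400 / 1000 = 403.2 kN.
Edge bolt: l_c = 75 − 33/2 = 58.5 mm → 1.2 × 58.5 × 14 × 400 / 1000 = 393.1 → r_n = 393.1 kN.
Interior bolts: l_c = 115 − 33 = 82 mm → 1.2 × 82 × 14 × 400 / 1000 = 551 → r_n = 403.2 kN.
R_n = 2 × 393.1 + 4 × 403.2 = 2399 kN.
Design strength φR_n = 0.75 × 2399 = 1800 kN.

1800 kN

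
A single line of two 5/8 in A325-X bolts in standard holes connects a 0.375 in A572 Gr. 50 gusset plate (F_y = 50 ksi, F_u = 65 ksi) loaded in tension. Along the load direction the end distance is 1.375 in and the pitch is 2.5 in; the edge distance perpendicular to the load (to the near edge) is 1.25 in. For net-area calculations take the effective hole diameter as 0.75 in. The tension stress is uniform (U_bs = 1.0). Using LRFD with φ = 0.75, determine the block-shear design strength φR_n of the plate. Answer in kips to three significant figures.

Shear plane L_v = 1.375 + 1·2.5 = 3.875 in; A_gv = 3.875 × 0.375 = 1.453 in².
A_nv = (3.875 − 1.5·0.75) × 0.375 = 1.031 in².
A_nt = (1.25 − 0.5·0.75) × 0.375 = 0.3281 in².
0.6 F_u A_nv = 40.22 kips; 0.6 F_y A_gv = 43.59 kips → shear rupture governs the shear term.
R_n = 40.22 + 1.0 × 65 × 0.3281 = 61.55 kips.
Design strength φR_n = 0.75 × 61.55 = 46.2 kips.

46.2 kips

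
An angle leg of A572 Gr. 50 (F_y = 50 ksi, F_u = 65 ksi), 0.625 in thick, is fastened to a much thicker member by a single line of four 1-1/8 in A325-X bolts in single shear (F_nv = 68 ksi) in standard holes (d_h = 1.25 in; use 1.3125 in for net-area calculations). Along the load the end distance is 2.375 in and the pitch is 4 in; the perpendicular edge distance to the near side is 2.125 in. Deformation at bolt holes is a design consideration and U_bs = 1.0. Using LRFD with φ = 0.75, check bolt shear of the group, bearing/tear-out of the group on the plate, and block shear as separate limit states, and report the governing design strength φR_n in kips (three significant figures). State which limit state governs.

Bolt shear: A_b = π·1.125²/4 = 0.994 in²; R_n = 68 × 0.994 × 4 × 1 = 270.4 kips → 0.75 × 270.4 = 203 kips.
Bearing: edge l_c = 1.75, r_n = 85.31 kips; interior l_c = 2.75, r_n = 109.7 kips; R_n = 85.31 + 3·109.7 = 414.4 kips → 311 kips.
Block shear: A_gv = 8.984, A_nv = 6.113, A_nt = 0.918 in²; R_n = min(0.6F_uA_nv, 0.6F_yA_gv) + U_bs·F_u·A_nt = 298.1 kips → 224 kips.
Bolt shear governs: 203 kips.

203 kips (bolt shear governs)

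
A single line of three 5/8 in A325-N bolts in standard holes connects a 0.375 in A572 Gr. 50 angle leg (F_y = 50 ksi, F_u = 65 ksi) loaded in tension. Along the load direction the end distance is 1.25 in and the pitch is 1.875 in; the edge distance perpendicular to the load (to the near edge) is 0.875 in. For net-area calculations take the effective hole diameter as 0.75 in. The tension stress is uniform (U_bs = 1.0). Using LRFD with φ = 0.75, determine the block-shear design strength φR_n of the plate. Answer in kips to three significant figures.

43.4 kips

Shear plane L_v = 1.25 + 2·1.875 = 5 in; A_gv = 5 × 0.375 = 1.875 in².
A_nv = (5 − 2.5·0.75) × 0.375 = 1.172 in².
A_nt = (0.875 − 0.5·0.75) × 0.375 = 0.1875 in².
0.6 F_u A_nv = 45.7 kips; 0.6 F_y A_gv = 56.25 kips → shear rupture governs the shear term.
R_n = 45.7 + 1.0 × 65 × 0.1875 = 57.89 kips.
Design strength φR_n = 0.75 × 57.89 = 43.4 kips.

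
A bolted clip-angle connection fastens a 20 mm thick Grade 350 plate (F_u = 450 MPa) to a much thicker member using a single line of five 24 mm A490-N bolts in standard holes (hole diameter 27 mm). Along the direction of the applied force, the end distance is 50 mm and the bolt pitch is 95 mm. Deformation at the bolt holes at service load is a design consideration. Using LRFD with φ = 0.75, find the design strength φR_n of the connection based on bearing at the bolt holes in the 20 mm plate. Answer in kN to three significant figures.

Per bolt r_n = 1.2 l_c t F_u ≤ 2.4 d t F_u; upper limit = 2.4 × 24 × 20 × 450 / 1000 = 518.4 kN.
Edge bolt: l_c = 50 − 27/2 = 36.5 mm → 1.2 × 36.5 × 20 × 450 / 1000 = 394.2 → r_n = 394.2 kN.
Interior bolts: l_c = 95 − 27 = 68 mm → 1.2 × 68 × 20 × 450 / 1000 = 734.4 → r_n = 518.4 kN.
R_n = 1 × 394.2 + 4 × 518.4 = 2468 kN.
Design strength φR_n = 0.75 × 2468 = 1850 kN.

1850 kN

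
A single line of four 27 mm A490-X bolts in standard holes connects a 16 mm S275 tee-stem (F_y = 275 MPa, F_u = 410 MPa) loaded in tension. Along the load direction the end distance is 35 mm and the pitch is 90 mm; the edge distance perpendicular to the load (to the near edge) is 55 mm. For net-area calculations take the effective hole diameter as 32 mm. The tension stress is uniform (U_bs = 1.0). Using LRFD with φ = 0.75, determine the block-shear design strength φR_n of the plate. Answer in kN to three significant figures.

Shear plane L_v = 35 + 3·90 = 305 mm; A_gv = 305 × 16 = 4880 mm².
A_nv = (305 − 3.5·32) × 16 = 3088 mm².
A_nt = (55 − 0.5·32) × 16 = 624 mm².
0.6 F_u A_nv = 759.6 kN; 0.6 F_y A_gv = 805.2 kN → shear rupture governs the shear term.
R_n = 759.6 + 1.0 × 410 × 624 / 1000 = 1015 kN.
Design strength φR_n = 0.75 × 1015 = 762 kN.

762 kN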